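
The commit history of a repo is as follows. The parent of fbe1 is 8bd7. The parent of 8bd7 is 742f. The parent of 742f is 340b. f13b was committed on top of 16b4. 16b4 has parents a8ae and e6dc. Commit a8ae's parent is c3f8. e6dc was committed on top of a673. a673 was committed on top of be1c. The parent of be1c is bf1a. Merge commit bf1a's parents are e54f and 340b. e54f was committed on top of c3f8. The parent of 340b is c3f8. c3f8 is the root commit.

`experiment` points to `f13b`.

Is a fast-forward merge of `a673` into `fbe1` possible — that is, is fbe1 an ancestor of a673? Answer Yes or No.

No

A fast-forward from fbe1 to a673 is possible iff fbe1 is an ancestor of a673.
Ancestors of a673: {340b, a673, be1c, bf1a, c3f8, e54f}.
fbe1 is not among them, so fast-forward is not possible.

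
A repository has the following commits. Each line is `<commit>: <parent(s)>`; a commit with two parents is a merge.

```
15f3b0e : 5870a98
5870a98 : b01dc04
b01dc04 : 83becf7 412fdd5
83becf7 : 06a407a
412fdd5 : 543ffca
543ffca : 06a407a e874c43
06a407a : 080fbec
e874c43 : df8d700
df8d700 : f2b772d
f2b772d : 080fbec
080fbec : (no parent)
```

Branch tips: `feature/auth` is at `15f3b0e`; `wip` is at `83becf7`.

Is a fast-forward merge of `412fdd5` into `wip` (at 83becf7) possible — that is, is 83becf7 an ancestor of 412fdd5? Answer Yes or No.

No

A fast-forward from 83becf7 to 412fdd5 is possible iff 83becf7 is an ancestor of 412fdd5.
Ancestors of 412fdd5: {06a407a, 080fbec, 412fdd5, 543ffca, df8d700, e874c43, f2b772d}.
83becf7 is not among them, so fast-forward is not possible.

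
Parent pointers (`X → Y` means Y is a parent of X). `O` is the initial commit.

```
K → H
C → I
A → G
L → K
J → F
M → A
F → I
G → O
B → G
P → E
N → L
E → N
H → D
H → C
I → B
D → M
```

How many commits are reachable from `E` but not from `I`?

Reachable from E: {A, B, C, D, E, G, H, I, K, L, M, N, O}.
Reachable from I: {B, G, I, O}.
In E's history but not I's: {A, C, D, E, H, K, L, M, N} — 9 commits.

9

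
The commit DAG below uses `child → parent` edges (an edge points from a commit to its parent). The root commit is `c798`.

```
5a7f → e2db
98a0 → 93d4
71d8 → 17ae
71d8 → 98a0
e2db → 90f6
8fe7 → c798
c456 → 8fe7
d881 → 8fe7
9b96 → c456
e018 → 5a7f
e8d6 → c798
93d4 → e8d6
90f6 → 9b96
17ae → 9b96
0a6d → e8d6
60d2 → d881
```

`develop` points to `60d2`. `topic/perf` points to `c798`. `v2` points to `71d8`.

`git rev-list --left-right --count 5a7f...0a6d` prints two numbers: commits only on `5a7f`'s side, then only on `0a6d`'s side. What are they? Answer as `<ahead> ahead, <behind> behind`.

6 ahead, 2 behind

Reachable from 5a7f: {5a7f, 8fe7, 90f6, 9b96, c456, c798, e2db}.
Reachable from 0a6d: {0a6d, c798, e8d6}.
Only in 5a7f's history (ahead): {5a7f, 8fe7, 90f6, 9b96, c456, e2db} — 6.
Only in 0a6d's history (behind): {0a6d, e8d6} — 2.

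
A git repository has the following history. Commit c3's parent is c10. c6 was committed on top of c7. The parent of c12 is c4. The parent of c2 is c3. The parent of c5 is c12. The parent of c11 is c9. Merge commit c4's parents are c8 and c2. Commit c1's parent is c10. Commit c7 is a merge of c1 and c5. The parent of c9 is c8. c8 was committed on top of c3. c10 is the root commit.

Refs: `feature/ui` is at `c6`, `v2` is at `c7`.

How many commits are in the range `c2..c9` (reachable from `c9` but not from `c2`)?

2

Reachable from c9: {c10, c3, c8, c9}.
Reachable from c2: {c10, c2, c3}.
In c9's history but not c2's: {c8, c9} — 2 commits.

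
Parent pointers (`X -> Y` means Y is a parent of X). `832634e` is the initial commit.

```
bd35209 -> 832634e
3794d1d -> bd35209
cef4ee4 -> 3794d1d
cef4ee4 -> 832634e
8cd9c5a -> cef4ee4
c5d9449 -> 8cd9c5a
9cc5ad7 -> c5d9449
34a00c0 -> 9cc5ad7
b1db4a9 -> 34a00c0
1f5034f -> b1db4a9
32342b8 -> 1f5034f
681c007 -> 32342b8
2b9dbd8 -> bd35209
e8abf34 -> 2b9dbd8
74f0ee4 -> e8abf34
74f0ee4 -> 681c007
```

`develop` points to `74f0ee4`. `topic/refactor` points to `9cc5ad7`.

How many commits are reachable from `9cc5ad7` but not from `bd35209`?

5

Reachable from 9cc5ad7: {3794d1d, 832634e, 8cd9c5a, 9cc5ad7, bd35209, c5d9449, cef4ee4}.
Reachable from bd35209: {832634e, bd35209}.
In 9cc5ad7's history but not bd35209's: {3794d1d, 8cd9c5a, 9cc5ad7, c5d9449, cef4ee4} — 5 commits.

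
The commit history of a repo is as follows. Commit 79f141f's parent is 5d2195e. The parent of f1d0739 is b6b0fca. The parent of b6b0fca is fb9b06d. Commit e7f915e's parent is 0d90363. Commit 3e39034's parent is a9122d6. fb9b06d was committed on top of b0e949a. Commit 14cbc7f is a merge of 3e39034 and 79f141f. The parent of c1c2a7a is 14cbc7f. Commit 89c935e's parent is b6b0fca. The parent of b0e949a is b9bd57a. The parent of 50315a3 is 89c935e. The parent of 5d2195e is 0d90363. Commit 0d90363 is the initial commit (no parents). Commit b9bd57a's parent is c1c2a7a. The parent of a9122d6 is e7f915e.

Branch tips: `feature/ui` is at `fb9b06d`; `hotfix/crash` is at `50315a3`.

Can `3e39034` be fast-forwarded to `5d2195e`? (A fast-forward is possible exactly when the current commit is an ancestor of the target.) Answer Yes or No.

A fast-forward from 3e39034 to 5d2195e is possible iff 3e39034 is an ancestor of 5d2195e.
Ancestors of 5d2195e: {0d90363, 5d2195e}.
3e39034 is not among them, so fast-forward is not possible.

No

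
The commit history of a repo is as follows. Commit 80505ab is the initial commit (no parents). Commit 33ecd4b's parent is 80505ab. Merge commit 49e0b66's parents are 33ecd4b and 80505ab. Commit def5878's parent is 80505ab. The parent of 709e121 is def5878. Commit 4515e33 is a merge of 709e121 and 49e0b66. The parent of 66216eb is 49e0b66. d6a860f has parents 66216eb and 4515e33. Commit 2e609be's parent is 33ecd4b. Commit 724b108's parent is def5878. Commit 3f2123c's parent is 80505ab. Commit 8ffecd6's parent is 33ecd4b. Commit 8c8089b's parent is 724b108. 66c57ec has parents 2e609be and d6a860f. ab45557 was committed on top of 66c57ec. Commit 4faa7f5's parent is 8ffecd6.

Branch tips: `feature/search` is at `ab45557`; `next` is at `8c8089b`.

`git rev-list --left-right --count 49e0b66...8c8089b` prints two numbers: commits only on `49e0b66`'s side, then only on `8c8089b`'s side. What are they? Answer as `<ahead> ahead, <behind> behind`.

2 ahead, 3 behind

Reachable from 49e0b66: {33ecd4b, 49e0b66, 80505ab}.
Reachable from 8c8089b: {724b108, 80505ab, 8c8089b, def5878}.
Only in 49e0b66's history (ahead): {33ecd4b, 49e0b66} — 2.
Only in 8c8089b's history (behind): {724b108, 8c8089b, def5878} — 3.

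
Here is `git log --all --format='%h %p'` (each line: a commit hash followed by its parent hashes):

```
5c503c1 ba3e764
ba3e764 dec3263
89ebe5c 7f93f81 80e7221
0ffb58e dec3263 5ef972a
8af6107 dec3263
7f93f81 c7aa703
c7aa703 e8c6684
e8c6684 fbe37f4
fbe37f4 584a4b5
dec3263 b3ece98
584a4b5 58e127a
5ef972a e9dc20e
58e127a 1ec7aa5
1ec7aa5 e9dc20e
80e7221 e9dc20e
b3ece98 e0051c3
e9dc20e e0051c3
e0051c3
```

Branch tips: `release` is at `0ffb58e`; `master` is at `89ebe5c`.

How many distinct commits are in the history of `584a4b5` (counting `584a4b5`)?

Walking parent pointers from 584a4b5: reachable set = {1ec7aa5, 584a4b5, 58e127a, e0051c3, e9dc20e}.
That is 5 commits.

5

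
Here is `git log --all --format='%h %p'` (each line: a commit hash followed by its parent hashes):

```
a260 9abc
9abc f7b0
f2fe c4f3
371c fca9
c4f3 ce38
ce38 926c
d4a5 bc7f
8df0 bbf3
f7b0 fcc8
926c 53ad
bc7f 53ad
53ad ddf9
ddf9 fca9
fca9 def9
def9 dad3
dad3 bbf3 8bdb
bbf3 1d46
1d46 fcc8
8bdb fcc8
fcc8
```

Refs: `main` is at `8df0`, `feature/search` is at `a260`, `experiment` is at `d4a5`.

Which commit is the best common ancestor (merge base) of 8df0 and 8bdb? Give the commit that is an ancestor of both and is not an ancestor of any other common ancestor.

fcc8

Ancestors of 8df0: {1d46, 8df0, bbf3, fcc8}.
Ancestors of 8bdb: {8bdb, fcc8}.
Common ancestors: {fcc8}.
The only common ancestor is fcc8, so it is the merge base.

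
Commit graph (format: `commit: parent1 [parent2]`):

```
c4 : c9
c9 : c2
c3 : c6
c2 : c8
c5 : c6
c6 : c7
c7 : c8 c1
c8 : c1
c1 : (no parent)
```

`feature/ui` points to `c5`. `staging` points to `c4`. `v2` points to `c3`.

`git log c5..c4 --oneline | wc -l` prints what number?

3

Reachable from c4: {c1, c2, c4, c8, c9}.
Reachable from c5: {c1, c5, c6, c7, c8}.
In c4's history but not c5's: {c2, c4, c9} — 3 commits.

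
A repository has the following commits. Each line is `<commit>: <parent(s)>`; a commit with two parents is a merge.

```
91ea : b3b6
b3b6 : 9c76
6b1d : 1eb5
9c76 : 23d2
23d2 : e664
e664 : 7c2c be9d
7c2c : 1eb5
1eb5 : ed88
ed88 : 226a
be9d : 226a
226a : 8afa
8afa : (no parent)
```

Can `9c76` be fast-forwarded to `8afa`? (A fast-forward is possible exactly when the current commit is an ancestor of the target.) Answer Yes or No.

No

A fast-forward from 9c76 to 8afa is possible iff 9c76 is an ancestor of 8afa.
Ancestors of 8afa: {8afa}.
9c76 is not among them, so fast-forward is not possible.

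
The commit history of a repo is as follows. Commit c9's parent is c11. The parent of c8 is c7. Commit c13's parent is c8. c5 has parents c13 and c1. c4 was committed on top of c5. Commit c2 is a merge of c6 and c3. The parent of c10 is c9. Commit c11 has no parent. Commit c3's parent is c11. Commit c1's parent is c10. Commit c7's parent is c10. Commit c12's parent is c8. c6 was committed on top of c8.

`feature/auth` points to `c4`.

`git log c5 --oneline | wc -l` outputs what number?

8

Walking parent pointers from c5: reachable set = {c1, c10, c11, c13, c5, c7, c8, c9}.
That is 8 commits.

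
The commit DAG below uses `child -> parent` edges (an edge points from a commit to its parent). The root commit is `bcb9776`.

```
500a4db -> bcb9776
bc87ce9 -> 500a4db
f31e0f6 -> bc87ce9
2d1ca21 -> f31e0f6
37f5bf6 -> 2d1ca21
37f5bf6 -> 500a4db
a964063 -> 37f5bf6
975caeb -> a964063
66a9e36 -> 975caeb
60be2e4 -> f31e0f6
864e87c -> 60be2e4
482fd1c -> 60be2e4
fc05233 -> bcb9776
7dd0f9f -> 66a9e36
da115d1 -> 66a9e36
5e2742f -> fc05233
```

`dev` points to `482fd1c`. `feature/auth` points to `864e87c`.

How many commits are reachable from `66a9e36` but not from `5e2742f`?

8

Reachable from 66a9e36: {2d1ca21, 37f5bf6, 500a4db, 66a9e36, 975caeb, a964063, bc87ce9, bcb9776, f31e0f6}.
Reachable from 5e2742f: {5e2742f, bcb9776, fc05233}.
In 66a9e36's history but not 5e2742f's: {2d1ca21, 37f5bf6, 500a4db, 66a9e36, 975caeb, a964063, bc87ce9, f31e0f6} — 8 commits.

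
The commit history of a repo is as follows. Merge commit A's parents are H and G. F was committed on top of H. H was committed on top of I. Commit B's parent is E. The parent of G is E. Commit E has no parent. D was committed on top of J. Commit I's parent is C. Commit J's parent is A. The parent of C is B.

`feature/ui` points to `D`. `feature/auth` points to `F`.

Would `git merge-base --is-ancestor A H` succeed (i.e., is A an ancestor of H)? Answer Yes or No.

No

Ancestors of H: {B, C, E, H, I}.
A is not in that set, so it is not an ancestor of H.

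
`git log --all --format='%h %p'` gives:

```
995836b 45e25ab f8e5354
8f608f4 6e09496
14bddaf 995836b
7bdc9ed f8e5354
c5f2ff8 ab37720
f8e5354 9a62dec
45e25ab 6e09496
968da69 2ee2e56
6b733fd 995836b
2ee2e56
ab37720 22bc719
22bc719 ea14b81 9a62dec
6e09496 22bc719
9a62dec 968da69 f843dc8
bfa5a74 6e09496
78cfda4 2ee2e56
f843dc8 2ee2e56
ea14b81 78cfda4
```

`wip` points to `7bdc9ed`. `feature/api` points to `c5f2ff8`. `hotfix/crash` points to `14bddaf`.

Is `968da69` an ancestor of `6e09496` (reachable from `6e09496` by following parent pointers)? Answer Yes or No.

Yes

Ancestors of 6e09496 (commits reachable by following parents): {22bc719, 2ee2e56, 6e09496, 78cfda4, 968da69, 9a62dec, ea14b81, f843dc8}.
968da69 is in that set, so it is an ancestor of 6e09496.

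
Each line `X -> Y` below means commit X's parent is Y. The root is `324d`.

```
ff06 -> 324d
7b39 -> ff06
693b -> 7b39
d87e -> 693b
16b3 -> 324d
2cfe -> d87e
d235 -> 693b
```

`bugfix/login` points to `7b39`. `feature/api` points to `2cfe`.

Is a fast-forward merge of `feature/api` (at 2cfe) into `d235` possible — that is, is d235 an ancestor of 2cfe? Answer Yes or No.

A fast-forward from d235 to 2cfe is possible iff d235 is an ancestor of 2cfe.
Ancestors of 2cfe: {2cfe, 324d, 693b, 7b39, d87e, ff06}.
d235 is not among them, so fast-forward is not possible.

No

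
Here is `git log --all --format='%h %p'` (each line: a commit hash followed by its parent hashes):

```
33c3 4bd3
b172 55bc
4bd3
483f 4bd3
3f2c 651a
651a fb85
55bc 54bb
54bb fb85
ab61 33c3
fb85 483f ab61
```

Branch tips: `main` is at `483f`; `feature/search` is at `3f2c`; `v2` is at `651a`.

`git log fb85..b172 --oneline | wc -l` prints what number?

Reachable from b172: {33c3, 483f, 4bd3, 54bb, 55bc, ab61, b172, fb85}.
Reachable from fb85: {33c3, 483f, 4bd3, ab61, fb85}.
In b172's history but not fb85's: {54bb, 55bc, b172} — 3 commits.

3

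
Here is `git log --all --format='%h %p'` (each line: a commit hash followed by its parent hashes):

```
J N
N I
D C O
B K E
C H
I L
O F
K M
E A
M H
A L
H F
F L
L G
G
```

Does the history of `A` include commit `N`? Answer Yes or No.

No

Ancestors of A: {A, G, L}.
N is not in that set, so it is not an ancestor of A.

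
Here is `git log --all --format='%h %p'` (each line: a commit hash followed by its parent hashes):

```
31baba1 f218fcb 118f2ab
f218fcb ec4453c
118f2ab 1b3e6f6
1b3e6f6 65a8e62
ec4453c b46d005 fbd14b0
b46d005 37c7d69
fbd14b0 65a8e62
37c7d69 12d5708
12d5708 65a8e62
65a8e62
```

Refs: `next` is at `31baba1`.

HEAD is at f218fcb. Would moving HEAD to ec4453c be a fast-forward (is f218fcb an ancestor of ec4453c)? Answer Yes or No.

No

A fast-forward from f218fcb to ec4453c is possible iff f218fcb is an ancestor of ec4453c.
Ancestors of ec4453c: {12d5708, 37c7d69, 65a8e62, b46d005, ec4453c, fbd14b0}.
f218fcb is not among them, so fast-forward is not possible.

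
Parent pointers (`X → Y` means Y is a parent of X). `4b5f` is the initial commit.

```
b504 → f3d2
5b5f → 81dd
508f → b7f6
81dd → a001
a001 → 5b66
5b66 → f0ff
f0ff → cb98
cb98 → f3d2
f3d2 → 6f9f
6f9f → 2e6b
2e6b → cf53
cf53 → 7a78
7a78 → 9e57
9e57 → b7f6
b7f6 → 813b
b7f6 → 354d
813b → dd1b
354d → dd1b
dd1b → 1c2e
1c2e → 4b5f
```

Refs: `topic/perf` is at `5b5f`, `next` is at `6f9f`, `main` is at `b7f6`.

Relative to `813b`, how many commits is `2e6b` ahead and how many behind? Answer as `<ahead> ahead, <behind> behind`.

6 ahead, 0 behind

Reachable from 2e6b: {1c2e, 2e6b, 354d, 4b5f, 7a78, 813b, 9e57, b7f6, cf53, dd1b}.
Reachable from 813b: {1c2e, 4b5f, 813b, dd1b}.
Only in 2e6b's history (ahead): {2e6b, 354d, 7a78, 9e57, b7f6, cf53} — 6.
Only in 813b's history (behind): {} — 0.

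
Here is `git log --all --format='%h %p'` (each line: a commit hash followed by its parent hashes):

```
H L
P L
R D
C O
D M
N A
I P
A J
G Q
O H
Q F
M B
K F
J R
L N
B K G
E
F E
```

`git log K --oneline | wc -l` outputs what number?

3

Walking parent pointers from K: reachable set = {E, F, K}.
That is 3 commits.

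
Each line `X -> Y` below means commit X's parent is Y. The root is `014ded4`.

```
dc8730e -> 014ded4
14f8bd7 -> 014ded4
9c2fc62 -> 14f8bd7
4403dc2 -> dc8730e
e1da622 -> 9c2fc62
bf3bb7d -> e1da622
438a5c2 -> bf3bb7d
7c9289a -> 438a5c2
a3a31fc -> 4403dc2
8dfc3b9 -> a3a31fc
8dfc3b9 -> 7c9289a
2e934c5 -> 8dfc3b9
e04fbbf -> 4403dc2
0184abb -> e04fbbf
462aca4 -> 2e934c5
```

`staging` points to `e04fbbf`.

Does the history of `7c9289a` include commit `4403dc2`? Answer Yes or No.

No

Ancestors of 7c9289a: {014ded4, 14f8bd7, 438a5c2, 7c9289a, 9c2fc62, bf3bb7d, e1da622}.
4403dc2 is not in that set, so it is not an ancestor of 7c9289a.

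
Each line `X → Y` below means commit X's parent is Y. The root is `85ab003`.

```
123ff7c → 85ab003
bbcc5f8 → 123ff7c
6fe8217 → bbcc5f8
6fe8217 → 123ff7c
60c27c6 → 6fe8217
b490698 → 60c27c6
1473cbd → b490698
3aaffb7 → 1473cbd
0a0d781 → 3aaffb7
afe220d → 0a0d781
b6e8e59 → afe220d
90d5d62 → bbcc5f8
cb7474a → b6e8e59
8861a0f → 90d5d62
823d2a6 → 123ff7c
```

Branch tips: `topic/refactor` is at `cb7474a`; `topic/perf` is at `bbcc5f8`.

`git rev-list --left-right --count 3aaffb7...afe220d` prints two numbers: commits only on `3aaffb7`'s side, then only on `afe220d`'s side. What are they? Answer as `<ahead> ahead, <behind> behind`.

Reachable from 3aaffb7: {123ff7c, 1473cbd, 3aaffb7, 60c27c6, 6fe8217, 85ab003, b490698, bbcc5f8}.
Reachable from afe220d: {0a0d781, 123ff7c, 1473cbd, 3aaffb7, 60c27c6, 6fe8217, 85ab003, afe220d, b490698, bbcc5f8}.
Only in 3aaffb7's history (ahead): {} — 0.
Only in afe220d's history (behind): {0a0d781, afe220d} — 2.

0 ahead, 2 behind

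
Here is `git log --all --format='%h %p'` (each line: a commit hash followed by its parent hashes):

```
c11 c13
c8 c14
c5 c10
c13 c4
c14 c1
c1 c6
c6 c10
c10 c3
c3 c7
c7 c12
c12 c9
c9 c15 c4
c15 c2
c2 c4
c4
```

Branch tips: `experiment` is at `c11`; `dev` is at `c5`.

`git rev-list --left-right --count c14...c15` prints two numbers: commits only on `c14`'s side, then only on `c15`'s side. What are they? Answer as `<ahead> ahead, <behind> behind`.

8 ahead, 0 behind

Reachable from c14: {c1, c10, c12, c14, c15, c2, c3, c4, c6, c7, c9}.
Reachable from c15: {c15, c2, c4}.
Only in c14's history (ahead): {c1, c10, c12, c14, c3, c6, c7, c9} — 8.
Only in c15's history (behind): {} — 0.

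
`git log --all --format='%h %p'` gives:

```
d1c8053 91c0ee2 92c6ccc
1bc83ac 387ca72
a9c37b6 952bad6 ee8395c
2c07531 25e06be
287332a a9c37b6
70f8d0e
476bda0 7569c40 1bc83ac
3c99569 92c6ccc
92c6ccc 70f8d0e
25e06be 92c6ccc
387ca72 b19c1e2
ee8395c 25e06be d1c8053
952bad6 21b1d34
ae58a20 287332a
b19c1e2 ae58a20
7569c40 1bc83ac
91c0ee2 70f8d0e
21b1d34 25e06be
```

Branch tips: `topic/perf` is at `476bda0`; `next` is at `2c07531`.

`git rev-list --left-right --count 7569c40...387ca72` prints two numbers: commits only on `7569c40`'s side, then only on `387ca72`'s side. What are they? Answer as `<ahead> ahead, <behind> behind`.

Reachable from 7569c40: {1bc83ac, 21b1d34, 25e06be, 287332a, 387ca72, 70f8d0e, 7569c40, 91c0ee2, 92c6ccc, 952bad6, a9c37b6, ae58a20, b19c1e2, d1c8053, ee8395c}.
Reachable from 387ca72: {21b1d34, 25e06be, 287332a, 387ca72, 70f8d0e, 91c0ee2, 92c6ccc, 952bad6, a9c37b6, ae58a20, b19c1e2, d1c8053, ee8395c}.
Only in 7569c40's history (ahead): {1bc83ac, 7569c40} — 2.
Only in 387ca72's history (behind): {} — 0.

2 ahead, 0 behind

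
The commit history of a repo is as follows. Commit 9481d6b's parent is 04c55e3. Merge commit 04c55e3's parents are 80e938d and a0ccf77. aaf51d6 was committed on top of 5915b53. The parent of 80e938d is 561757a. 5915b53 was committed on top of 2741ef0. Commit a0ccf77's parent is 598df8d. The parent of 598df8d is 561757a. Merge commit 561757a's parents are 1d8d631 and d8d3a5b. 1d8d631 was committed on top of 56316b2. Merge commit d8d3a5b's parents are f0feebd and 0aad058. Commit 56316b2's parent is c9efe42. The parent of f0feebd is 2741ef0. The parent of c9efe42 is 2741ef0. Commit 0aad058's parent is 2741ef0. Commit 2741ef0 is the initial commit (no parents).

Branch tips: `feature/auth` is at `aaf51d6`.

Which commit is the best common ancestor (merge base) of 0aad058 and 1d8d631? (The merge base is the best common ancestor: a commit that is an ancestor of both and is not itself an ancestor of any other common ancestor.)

2741ef0

Ancestors of 0aad058: {0aad058, 2741ef0}.
Ancestors of 1d8d631: {1d8d631, 2741ef0, 56316b2, c9efe42}.
Common ancestors: {2741ef0}.
The only common ancestor is 2741ef0, so it is the merge base.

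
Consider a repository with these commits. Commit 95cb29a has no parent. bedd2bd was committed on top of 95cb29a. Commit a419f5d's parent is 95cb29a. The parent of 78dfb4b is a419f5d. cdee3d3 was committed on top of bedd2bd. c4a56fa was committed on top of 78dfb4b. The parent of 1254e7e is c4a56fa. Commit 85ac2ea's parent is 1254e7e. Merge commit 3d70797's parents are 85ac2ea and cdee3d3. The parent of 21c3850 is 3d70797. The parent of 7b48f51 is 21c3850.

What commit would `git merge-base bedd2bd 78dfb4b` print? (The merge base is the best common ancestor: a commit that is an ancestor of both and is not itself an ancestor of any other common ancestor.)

Ancestors of bedd2bd: {95cb29a, bedd2bd}.
Ancestors of 78dfb4b: {78dfb4b, 95cb29a, a419f5d}.
Common ancestors: {95cb29a}.
The only common ancestor is 95cb29a, so it is the merge base.

95cb29a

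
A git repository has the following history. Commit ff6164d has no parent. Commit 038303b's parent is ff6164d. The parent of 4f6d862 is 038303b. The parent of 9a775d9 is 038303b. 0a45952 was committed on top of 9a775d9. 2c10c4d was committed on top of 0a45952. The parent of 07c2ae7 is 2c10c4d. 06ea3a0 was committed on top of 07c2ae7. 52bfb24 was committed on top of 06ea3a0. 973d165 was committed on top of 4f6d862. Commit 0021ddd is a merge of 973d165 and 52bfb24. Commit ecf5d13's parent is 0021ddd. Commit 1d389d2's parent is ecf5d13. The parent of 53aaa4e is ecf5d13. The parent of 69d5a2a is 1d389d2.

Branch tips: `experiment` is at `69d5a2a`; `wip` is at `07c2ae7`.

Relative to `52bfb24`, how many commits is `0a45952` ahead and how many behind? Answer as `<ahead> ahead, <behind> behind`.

0 ahead, 4 behind

Reachable from 0a45952: {038303b, 0a45952, 9a775d9, ff6164d}.
Reachable from 52bfb24: {038303b, 06ea3a0, 07c2ae7, 0a45952, 2c10c4d, 52bfb24, 9a775d9, ff6164d}.
Only in 0a45952's history (ahead): {} — 0.
Only in 52bfb24's history (behind): {06ea3a0, 07c2ae7, 2c10c4d, 52bfb24} — 4.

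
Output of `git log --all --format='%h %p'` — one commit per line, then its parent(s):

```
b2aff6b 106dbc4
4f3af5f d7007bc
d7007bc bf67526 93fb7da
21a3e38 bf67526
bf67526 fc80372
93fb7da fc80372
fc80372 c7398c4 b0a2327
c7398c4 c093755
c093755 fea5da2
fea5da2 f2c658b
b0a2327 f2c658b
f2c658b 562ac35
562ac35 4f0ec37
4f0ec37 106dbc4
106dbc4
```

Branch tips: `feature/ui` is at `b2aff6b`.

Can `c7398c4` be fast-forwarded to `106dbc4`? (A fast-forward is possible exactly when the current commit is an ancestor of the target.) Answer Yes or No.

A fast-forward from c7398c4 to 106dbc4 is possible iff c7398c4 is an ancestor of 106dbc4.
Ancestors of 106dbc4: {106dbc4}.
c7398c4 is not among them, so fast-forward is not possible.

No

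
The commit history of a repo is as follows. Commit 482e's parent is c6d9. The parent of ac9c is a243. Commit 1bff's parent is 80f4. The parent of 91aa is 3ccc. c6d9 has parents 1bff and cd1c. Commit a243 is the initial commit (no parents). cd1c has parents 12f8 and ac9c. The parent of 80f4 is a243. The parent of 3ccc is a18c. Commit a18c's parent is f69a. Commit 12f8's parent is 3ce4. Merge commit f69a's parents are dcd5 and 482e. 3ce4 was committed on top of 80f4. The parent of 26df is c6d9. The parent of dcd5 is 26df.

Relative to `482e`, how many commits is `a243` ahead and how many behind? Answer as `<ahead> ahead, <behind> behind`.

0 ahead, 8 behind

Reachable from a243: {a243}.
Reachable from 482e: {12f8, 1bff, 3ce4, 482e, 80f4, a243, ac9c, c6d9, cd1c}.
Only in a243's history (ahead): {} — 0.
Only in 482e's history (behind): {12f8, 1bff, 3ce4, 482e, 80f4, ac9c, c6d9, cd1c} — 8.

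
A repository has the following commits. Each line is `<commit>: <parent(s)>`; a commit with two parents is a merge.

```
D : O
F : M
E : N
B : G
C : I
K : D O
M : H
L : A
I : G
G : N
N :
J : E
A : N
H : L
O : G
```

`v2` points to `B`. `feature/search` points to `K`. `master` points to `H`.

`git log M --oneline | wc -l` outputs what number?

Walking parent pointers from M: reachable set = {A, H, L, M, N}.
That is 5 commits.

5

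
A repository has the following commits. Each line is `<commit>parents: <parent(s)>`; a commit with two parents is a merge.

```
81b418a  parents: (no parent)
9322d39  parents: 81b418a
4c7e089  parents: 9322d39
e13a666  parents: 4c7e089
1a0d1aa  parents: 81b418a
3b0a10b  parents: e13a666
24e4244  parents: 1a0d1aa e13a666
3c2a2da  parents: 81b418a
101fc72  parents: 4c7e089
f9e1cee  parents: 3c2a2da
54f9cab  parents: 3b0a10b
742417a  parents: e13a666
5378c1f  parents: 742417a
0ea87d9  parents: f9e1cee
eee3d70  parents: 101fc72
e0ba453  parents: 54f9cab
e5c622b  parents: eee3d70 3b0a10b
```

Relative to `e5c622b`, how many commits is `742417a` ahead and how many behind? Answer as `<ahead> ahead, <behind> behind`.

1 ahead, 4 behind

Reachable from 742417a: {4c7e089, 742417a, 81b418a, 9322d39, e13a666}.
Reachable from e5c622b: {101fc72, 3b0a10b, 4c7e089, 81b418a, 9322d39, e13a666, e5c622b, eee3d70}.
Only in 742417a's history (ahead): {742417a} — 1.
Only in e5c622b's history (behind): {101fc72, 3b0a10b, e5c622b, eee3d70} — 4.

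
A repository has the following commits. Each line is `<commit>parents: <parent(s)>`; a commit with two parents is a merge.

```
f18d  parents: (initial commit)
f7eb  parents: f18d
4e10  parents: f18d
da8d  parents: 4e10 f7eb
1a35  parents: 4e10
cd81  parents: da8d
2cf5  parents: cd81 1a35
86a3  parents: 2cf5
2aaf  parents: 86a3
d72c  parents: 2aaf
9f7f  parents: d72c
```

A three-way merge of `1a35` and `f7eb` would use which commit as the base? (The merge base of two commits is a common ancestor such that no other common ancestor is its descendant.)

Ancestors of 1a35: {1a35, 4e10, f18d}.
Ancestors of f7eb: {f18d, f7eb}.
Common ancestors: {f18d}.
The only common ancestor is f18d, so it is the merge base.

f18d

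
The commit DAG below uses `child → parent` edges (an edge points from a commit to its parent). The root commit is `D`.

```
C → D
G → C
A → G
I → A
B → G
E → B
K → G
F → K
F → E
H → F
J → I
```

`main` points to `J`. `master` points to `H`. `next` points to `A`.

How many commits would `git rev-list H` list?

8

Walking parent pointers from H: reachable set = {B, C, D, E, F, G, H, K}.
That is 8 commits.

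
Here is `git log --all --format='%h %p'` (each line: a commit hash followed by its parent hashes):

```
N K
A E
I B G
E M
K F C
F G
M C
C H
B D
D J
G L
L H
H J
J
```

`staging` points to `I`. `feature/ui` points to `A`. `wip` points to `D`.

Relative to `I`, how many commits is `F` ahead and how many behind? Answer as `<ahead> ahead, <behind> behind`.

Reachable from F: {F, G, H, J, L}.
Reachable from I: {B, D, G, H, I, J, L}.
Only in F's history (ahead): {F} — 1.
Only in I's history (behind): {B, D, I} — 3.

1 ahead, 3 behind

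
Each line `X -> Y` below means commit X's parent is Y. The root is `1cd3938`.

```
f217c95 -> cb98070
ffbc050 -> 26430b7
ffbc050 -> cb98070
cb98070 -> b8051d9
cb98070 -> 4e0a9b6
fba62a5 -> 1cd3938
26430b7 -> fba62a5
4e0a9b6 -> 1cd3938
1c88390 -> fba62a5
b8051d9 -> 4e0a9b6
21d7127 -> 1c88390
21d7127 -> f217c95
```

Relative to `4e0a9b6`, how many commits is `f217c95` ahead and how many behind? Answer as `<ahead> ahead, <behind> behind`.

Reachable from f217c95: {1cd3938, 4e0a9b6, b8051d9, cb98070, f217c95}.
Reachable from 4e0a9b6: {1cd3938, 4e0a9b6}.
Only in f217c95's history (ahead): {b8051d9, cb98070, f217c95} — 3.
Only in 4e0a9b6's history (behind): {} — 0.

3 ahead, 0 behind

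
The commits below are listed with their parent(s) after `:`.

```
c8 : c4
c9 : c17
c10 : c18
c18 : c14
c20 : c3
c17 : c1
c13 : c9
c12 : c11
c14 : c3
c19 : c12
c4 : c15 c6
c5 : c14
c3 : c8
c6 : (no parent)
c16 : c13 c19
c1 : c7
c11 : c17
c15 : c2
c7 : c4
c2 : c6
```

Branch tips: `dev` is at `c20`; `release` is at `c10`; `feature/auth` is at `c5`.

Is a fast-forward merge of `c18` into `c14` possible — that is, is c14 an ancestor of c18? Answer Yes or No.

A fast-forward from c14 to c18 is possible iff c14 is an ancestor of c18.
Ancestors of c18: {c14, c15, c18, c2, c3, c4, c6, c8}.
c14 is among them, so fast-forward is possible.

Yes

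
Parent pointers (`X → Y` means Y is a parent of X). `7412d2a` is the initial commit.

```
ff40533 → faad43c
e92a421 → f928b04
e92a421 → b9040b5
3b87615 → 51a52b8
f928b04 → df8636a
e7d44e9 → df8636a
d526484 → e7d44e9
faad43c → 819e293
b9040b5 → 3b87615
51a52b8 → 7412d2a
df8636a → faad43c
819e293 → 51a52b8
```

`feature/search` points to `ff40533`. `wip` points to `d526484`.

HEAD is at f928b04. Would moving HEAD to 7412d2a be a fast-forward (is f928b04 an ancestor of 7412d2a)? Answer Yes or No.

No

A fast-forward from f928b04 to 7412d2a is possible iff f928b04 is an ancestor of 7412d2a.
Ancestors of 7412d2a: {7412d2a}.
f928b04 is not among them, so fast-forward is not possible.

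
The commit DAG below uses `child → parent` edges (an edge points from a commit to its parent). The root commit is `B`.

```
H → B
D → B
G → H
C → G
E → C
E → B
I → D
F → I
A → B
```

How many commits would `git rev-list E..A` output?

Reachable from A: {A, B}.
Reachable from E: {B, C, E, G, H}.
In A's history but not E's: {A} — 1 commit.

1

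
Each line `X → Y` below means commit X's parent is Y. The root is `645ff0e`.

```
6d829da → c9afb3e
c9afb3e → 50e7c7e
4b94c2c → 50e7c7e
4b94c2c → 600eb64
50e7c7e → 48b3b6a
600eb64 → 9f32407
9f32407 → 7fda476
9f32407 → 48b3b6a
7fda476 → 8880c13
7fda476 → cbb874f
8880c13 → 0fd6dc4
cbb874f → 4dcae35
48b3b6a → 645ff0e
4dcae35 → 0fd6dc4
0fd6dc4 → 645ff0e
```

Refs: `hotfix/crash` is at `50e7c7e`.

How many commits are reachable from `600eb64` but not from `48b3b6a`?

Reachable from 600eb64: {0fd6dc4, 48b3b6a, 4dcae35, 600eb64, 645ff0e, 7fda476, 8880c13, 9f32407, cbb874f}.
Reachable from 48b3b6a: {48b3b6a, 645ff0e}.
In 600eb64's history but not 48b3b6a's: {0fd6dc4, 4dcae35, 600eb64, 7fda476, 8880c13, 9f32407, cbb874f} — 7 commits.

7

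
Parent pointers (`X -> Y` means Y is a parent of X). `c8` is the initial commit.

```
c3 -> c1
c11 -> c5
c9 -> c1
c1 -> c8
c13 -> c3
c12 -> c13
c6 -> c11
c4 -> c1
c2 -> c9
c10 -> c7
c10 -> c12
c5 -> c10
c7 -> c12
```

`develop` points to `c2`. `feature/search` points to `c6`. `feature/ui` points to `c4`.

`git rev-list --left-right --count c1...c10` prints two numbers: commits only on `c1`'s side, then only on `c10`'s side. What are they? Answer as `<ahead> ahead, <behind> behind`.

0 ahead, 5 behind

Reachable from c1: {c1, c8}.
Reachable from c10: {c1, c10, c12, c13, c3, c7, c8}.
Only in c1's history (ahead): {} — 0.
Only in c10's history (behind): {c10, c12, c13, c3, c7} — 5.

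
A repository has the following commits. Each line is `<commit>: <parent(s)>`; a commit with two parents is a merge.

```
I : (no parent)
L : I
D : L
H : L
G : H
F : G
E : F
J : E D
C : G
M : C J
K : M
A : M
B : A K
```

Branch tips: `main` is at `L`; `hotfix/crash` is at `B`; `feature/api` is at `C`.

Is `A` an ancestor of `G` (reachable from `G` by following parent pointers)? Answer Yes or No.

Ancestors of G: {G, H, I, L}.
A is not in that set, so it is not an ancestor of G.

No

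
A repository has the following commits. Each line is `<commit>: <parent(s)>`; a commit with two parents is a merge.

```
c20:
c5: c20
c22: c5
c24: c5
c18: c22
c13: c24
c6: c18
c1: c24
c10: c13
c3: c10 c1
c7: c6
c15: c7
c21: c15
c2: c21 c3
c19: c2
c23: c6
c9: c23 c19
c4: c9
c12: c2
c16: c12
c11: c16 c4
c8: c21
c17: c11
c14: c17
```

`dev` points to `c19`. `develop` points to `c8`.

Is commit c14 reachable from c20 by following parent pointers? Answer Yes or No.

No

Ancestors of c20: {c20}.
c14 is not in that set, so it is not an ancestor of c20.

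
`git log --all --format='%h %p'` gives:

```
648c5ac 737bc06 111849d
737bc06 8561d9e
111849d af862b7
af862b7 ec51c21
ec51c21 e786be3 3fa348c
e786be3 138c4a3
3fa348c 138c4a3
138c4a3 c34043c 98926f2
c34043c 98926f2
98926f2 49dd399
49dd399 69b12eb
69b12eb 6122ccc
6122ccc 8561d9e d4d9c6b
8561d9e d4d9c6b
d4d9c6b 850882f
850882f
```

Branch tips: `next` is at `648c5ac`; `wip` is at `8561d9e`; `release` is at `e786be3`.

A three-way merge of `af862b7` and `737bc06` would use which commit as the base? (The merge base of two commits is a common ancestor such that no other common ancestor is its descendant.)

8561d9e

Ancestors of af862b7: {138c4a3, 3fa348c, 49dd399, 6122ccc, 69b12eb, 850882f, 8561d9e, 98926f2, af862b7, c34043c, d4d9c6b, e786be3, ec51c21}.
Ancestors of 737bc06: {737bc06, 850882f, 8561d9e, d4d9c6b}.
Common ancestors: {850882f, 8561d9e, d4d9c6b}.
Among these, 8561d9e is not an ancestor of any other common ancestor — it is the merge base.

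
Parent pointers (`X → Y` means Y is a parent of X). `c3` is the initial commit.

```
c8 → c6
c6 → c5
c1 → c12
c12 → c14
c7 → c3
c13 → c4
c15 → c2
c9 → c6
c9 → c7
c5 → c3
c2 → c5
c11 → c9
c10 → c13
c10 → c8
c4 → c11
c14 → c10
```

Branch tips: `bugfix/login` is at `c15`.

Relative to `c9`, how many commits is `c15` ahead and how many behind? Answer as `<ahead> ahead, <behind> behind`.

2 ahead, 3 behind

Reachable from c15: {c15, c2, c3, c5}.
Reachable from c9: {c3, c5, c6, c7, c9}.
Only in c15's history (ahead): {c15, c2} — 2.
Only in c9's history (behind): {c6, c7, c9} — 3.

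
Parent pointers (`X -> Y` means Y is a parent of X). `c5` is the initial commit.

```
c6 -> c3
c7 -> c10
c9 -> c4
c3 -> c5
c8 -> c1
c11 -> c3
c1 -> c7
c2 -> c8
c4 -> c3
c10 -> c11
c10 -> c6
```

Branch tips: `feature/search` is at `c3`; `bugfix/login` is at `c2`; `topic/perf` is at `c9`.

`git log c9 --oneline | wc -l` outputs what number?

Walking parent pointers from c9: reachable set = {c3, c4, c5, c9}.
That is 4 commits.

4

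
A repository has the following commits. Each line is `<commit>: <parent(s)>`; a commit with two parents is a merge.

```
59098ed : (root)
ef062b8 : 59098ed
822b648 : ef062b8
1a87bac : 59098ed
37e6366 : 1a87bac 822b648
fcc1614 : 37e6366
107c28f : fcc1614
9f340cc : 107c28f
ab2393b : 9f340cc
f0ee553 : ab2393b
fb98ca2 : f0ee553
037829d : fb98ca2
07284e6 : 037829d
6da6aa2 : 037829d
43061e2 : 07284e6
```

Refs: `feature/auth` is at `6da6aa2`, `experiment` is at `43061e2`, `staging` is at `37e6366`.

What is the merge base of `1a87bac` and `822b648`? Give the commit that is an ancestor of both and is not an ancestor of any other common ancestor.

59098ed

Ancestors of 1a87bac: {1a87bac, 59098ed}.
Ancestors of 822b648: {59098ed, 822b648, ef062b8}.
Common ancestors: {59098ed}.
The only common ancestor is 59098ed, so it is the merge base.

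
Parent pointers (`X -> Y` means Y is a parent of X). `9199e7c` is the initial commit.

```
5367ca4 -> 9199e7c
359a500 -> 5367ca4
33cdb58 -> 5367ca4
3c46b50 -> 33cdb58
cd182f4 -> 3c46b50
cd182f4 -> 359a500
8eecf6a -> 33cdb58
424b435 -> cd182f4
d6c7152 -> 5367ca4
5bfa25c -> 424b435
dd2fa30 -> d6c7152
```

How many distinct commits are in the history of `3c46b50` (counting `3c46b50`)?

Walking parent pointers from 3c46b50: reachable set = {33cdb58, 3c46b50, 5367ca4, 9199e7c}.
That is 4 commits.

4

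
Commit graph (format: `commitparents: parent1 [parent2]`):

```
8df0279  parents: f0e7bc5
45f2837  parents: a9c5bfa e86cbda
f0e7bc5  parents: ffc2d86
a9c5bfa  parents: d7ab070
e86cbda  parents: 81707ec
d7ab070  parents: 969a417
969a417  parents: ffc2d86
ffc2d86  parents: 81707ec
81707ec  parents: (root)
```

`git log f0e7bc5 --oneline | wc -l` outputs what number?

3

Walking parent pointers from f0e7bc5: reachable set = {81707ec, f0e7bc5, ffc2d86}.
That is 3 commits.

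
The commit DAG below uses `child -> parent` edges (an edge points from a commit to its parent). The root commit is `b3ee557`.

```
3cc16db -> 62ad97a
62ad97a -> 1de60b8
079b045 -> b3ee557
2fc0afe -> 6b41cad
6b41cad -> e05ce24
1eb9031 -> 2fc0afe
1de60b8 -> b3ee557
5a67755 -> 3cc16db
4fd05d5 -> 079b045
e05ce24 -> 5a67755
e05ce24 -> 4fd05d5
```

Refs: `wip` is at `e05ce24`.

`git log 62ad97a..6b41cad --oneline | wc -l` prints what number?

Reachable from 6b41cad: {079b045, 1de60b8, 3cc16db, 4fd05d5, 5a67755, 62ad97a, 6b41cad, b3ee557, e05ce24}.
Reachable from 62ad97a: {1de60b8, 62ad97a, b3ee557}.
In 6b41cad's history but not 62ad97a's: {079b045, 3cc16db, 4fd05d5, 5a67755, 6b41cad, e05ce24} — 6 commits.

6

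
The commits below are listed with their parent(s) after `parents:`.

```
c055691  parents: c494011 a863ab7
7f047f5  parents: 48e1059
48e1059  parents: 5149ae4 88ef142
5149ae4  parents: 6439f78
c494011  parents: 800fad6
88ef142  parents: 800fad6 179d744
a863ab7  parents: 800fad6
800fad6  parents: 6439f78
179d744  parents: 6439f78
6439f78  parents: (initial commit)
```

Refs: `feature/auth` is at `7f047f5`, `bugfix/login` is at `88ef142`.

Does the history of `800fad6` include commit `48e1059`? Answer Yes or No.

No

Ancestors of 800fad6: {6439f78, 800fad6}.
48e1059 is not in that set, so it is not an ancestor of 800fad6.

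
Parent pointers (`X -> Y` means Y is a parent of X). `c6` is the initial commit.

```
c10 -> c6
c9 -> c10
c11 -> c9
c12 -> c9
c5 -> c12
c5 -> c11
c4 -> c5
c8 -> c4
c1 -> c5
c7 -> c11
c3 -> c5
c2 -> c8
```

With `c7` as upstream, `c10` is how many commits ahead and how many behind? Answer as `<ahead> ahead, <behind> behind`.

0 ahead, 3 behind

Reachable from c10: {c10, c6}.
Reachable from c7: {c10, c11, c6, c7, c9}.
Only in c10's history (ahead): {} — 0.
Only in c7's history (behind): {c11, c7, c9} — 3.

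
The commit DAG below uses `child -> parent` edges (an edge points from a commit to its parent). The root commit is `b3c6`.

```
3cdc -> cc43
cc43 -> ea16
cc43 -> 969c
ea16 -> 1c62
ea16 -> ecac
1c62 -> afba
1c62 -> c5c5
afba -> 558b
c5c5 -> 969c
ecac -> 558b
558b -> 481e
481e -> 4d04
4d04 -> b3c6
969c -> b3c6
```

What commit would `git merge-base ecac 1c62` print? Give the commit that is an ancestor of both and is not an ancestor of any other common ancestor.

558b

Ancestors of ecac: {481e, 4d04, 558b, b3c6, ecac}.
Ancestors of 1c62: {1c62, 481e, 4d04, 558b, 969c, afba, b3c6, c5c5}.
Common ancestors: {481e, 4d04, 558b, b3c6}.
Among these, 558b is not an ancestor of any other common ancestor — it is the merge base.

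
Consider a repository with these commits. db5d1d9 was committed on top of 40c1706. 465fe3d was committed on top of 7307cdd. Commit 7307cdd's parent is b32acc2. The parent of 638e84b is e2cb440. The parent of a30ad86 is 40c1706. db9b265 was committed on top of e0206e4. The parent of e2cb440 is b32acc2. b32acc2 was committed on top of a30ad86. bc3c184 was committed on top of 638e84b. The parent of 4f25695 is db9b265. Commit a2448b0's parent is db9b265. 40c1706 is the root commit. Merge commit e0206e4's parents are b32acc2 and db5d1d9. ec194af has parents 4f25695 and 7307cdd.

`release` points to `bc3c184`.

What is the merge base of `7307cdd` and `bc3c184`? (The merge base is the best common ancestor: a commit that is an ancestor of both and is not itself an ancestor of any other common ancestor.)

Ancestors of 7307cdd: {40c1706, 7307cdd, a30ad86, b32acc2}.
Ancestors of bc3c184: {40c1706, 638e84b, a30ad86, b32acc2, bc3c184, e2cb440}.
Common ancestors: {40c1706, a30ad86, b32acc2}.
Among these, b32acc2 is not an ancestor of any other common ancestor — it is the merge base.

b32acc2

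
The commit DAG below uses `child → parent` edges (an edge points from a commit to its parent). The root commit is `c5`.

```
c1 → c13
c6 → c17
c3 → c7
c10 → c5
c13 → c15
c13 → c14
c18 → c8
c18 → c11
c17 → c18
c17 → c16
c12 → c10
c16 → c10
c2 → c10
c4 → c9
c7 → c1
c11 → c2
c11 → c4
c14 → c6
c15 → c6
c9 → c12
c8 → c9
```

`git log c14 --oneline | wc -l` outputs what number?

Walking parent pointers from c14: reachable set = {c10, c11, c12, c14, c16, c17, c18, c2, c4, c5, c6, c8, c9}.
That is 13 commits.

13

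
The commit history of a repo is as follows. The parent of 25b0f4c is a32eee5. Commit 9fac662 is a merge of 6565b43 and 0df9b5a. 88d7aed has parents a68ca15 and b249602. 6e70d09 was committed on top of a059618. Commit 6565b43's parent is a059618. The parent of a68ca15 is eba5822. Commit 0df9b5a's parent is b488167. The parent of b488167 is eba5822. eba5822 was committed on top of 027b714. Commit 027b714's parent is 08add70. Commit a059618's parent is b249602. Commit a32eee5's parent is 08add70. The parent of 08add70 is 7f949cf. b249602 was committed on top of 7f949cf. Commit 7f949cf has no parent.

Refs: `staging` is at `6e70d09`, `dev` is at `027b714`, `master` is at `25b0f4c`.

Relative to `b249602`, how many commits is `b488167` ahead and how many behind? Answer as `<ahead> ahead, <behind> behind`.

Reachable from b488167: {027b714, 08add70, 7f949cf, b488167, eba5822}.
Reachable from b249602: {7f949cf, b249602}.
Only in b488167's history (ahead): {027b714, 08add70, b488167, eba5822} — 4.
Only in b249602's history (behind): {b249602} — 1.

4 ahead, 1 behind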